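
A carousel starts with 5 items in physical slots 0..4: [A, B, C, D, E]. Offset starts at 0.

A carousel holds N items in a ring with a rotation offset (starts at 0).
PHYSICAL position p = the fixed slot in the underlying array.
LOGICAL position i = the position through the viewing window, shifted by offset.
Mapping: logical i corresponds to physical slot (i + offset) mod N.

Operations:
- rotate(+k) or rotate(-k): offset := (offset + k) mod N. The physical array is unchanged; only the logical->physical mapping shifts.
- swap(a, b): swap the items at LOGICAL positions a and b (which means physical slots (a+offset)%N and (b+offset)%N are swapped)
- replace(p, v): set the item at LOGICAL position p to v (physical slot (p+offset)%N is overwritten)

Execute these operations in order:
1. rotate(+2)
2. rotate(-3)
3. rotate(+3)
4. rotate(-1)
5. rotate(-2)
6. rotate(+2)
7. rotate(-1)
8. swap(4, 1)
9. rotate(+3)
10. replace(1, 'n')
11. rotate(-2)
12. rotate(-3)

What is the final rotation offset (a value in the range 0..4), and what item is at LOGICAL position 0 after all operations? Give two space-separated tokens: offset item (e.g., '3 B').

After op 1 (rotate(+2)): offset=2, physical=[A,B,C,D,E], logical=[C,D,E,A,B]
After op 2 (rotate(-3)): offset=4, physical=[A,B,C,D,E], logical=[E,A,B,C,D]
After op 3 (rotate(+3)): offset=2, physical=[A,B,C,D,E], logical=[C,D,E,A,B]
After op 4 (rotate(-1)): offset=1, physical=[A,B,C,D,E], logical=[B,C,D,E,A]
After op 5 (rotate(-2)): offset=4, physical=[A,B,C,D,E], logical=[E,A,B,C,D]
After op 6 (rotate(+2)): offset=1, physical=[A,B,C,D,E], logical=[B,C,D,E,A]
After op 7 (rotate(-1)): offset=0, physical=[A,B,C,D,E], logical=[A,B,C,D,E]
After op 8 (swap(4, 1)): offset=0, physical=[A,E,C,D,B], logical=[A,E,C,D,B]
After op 9 (rotate(+3)): offset=3, physical=[A,E,C,D,B], logical=[D,B,A,E,C]
After op 10 (replace(1, 'n')): offset=3, physical=[A,E,C,D,n], logical=[D,n,A,E,C]
After op 11 (rotate(-2)): offset=1, physical=[A,E,C,D,n], logical=[E,C,D,n,A]
After op 12 (rotate(-3)): offset=3, physical=[A,E,C,D,n], logical=[D,n,A,E,C]

Answer: 3 D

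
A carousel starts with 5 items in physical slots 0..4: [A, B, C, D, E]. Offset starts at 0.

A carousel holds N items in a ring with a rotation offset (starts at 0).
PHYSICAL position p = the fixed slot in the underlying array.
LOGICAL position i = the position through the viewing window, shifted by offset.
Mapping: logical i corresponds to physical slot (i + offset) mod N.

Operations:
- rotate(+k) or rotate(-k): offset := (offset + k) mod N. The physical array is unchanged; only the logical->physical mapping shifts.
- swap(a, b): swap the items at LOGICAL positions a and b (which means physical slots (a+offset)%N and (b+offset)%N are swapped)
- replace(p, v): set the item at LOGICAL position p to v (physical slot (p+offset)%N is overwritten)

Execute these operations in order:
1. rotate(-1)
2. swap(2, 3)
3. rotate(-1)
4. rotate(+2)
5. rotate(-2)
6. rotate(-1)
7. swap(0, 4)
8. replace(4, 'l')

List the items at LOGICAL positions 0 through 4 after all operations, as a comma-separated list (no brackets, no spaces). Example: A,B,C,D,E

After op 1 (rotate(-1)): offset=4, physical=[A,B,C,D,E], logical=[E,A,B,C,D]
After op 2 (swap(2, 3)): offset=4, physical=[A,C,B,D,E], logical=[E,A,C,B,D]
After op 3 (rotate(-1)): offset=3, physical=[A,C,B,D,E], logical=[D,E,A,C,B]
After op 4 (rotate(+2)): offset=0, physical=[A,C,B,D,E], logical=[A,C,B,D,E]
After op 5 (rotate(-2)): offset=3, physical=[A,C,B,D,E], logical=[D,E,A,C,B]
After op 6 (rotate(-1)): offset=2, physical=[A,C,B,D,E], logical=[B,D,E,A,C]
After op 7 (swap(0, 4)): offset=2, physical=[A,B,C,D,E], logical=[C,D,E,A,B]
After op 8 (replace(4, 'l')): offset=2, physical=[A,l,C,D,E], logical=[C,D,E,A,l]

Answer: C,D,E,A,l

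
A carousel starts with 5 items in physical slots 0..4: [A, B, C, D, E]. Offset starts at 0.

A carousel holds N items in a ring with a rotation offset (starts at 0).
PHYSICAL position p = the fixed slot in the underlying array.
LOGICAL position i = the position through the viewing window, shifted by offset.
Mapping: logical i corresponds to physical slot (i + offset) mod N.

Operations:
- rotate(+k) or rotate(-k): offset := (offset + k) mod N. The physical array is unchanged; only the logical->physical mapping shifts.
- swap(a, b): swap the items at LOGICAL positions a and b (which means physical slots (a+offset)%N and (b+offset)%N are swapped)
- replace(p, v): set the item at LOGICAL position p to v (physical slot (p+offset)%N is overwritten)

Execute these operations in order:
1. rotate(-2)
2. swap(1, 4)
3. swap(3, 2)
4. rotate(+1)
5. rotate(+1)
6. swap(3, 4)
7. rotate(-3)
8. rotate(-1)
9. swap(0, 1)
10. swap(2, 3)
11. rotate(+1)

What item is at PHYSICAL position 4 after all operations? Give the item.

After op 1 (rotate(-2)): offset=3, physical=[A,B,C,D,E], logical=[D,E,A,B,C]
After op 2 (swap(1, 4)): offset=3, physical=[A,B,E,D,C], logical=[D,C,A,B,E]
After op 3 (swap(3, 2)): offset=3, physical=[B,A,E,D,C], logical=[D,C,B,A,E]
After op 4 (rotate(+1)): offset=4, physical=[B,A,E,D,C], logical=[C,B,A,E,D]
After op 5 (rotate(+1)): offset=0, physical=[B,A,E,D,C], logical=[B,A,E,D,C]
After op 6 (swap(3, 4)): offset=0, physical=[B,A,E,C,D], logical=[B,A,E,C,D]
After op 7 (rotate(-3)): offset=2, physical=[B,A,E,C,D], logical=[E,C,D,B,A]
After op 8 (rotate(-1)): offset=1, physical=[B,A,E,C,D], logical=[A,E,C,D,B]
After op 9 (swap(0, 1)): offset=1, physical=[B,E,A,C,D], logical=[E,A,C,D,B]
After op 10 (swap(2, 3)): offset=1, physical=[B,E,A,D,C], logical=[E,A,D,C,B]
After op 11 (rotate(+1)): offset=2, physical=[B,E,A,D,C], logical=[A,D,C,B,E]

Answer: C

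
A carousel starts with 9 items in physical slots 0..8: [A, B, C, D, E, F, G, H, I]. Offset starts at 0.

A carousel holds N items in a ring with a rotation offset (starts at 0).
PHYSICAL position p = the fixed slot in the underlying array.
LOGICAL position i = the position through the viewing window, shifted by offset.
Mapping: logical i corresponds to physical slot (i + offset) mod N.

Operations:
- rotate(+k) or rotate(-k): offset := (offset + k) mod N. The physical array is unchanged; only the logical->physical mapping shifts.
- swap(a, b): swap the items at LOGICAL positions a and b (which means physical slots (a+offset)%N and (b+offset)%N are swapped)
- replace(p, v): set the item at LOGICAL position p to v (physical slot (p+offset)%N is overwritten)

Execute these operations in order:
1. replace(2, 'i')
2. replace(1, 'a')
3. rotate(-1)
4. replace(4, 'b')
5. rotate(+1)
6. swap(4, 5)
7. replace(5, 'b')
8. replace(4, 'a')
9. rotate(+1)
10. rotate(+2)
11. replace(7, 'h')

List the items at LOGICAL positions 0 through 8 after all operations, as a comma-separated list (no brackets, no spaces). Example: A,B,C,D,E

Answer: b,a,b,G,H,I,A,h,i

Derivation:
After op 1 (replace(2, 'i')): offset=0, physical=[A,B,i,D,E,F,G,H,I], logical=[A,B,i,D,E,F,G,H,I]
After op 2 (replace(1, 'a')): offset=0, physical=[A,a,i,D,E,F,G,H,I], logical=[A,a,i,D,E,F,G,H,I]
After op 3 (rotate(-1)): offset=8, physical=[A,a,i,D,E,F,G,H,I], logical=[I,A,a,i,D,E,F,G,H]
After op 4 (replace(4, 'b')): offset=8, physical=[A,a,i,b,E,F,G,H,I], logical=[I,A,a,i,b,E,F,G,H]
After op 5 (rotate(+1)): offset=0, physical=[A,a,i,b,E,F,G,H,I], logical=[A,a,i,b,E,F,G,H,I]
After op 6 (swap(4, 5)): offset=0, physical=[A,a,i,b,F,E,G,H,I], logical=[A,a,i,b,F,E,G,H,I]
After op 7 (replace(5, 'b')): offset=0, physical=[A,a,i,b,F,b,G,H,I], logical=[A,a,i,b,F,b,G,H,I]
After op 8 (replace(4, 'a')): offset=0, physical=[A,a,i,b,a,b,G,H,I], logical=[A,a,i,b,a,b,G,H,I]
After op 9 (rotate(+1)): offset=1, physical=[A,a,i,b,a,b,G,H,I], logical=[a,i,b,a,b,G,H,I,A]
After op 10 (rotate(+2)): offset=3, physical=[A,a,i,b,a,b,G,H,I], logical=[b,a,b,G,H,I,A,a,i]
After op 11 (replace(7, 'h')): offset=3, physical=[A,h,i,b,a,b,G,H,I], logical=[b,a,b,G,H,I,A,h,i]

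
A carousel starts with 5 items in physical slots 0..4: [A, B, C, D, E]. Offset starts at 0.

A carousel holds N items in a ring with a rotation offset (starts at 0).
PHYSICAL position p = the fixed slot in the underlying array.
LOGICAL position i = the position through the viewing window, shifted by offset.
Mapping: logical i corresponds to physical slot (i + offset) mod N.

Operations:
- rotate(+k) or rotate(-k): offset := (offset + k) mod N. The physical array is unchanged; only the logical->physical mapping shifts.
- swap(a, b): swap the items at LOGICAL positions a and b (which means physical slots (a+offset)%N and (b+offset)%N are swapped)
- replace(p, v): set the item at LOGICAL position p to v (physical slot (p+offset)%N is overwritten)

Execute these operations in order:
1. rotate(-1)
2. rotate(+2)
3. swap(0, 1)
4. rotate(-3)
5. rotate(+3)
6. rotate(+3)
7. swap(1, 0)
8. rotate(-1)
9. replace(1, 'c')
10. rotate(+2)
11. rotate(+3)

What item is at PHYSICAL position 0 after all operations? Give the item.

After op 1 (rotate(-1)): offset=4, physical=[A,B,C,D,E], logical=[E,A,B,C,D]
After op 2 (rotate(+2)): offset=1, physical=[A,B,C,D,E], logical=[B,C,D,E,A]
After op 3 (swap(0, 1)): offset=1, physical=[A,C,B,D,E], logical=[C,B,D,E,A]
After op 4 (rotate(-3)): offset=3, physical=[A,C,B,D,E], logical=[D,E,A,C,B]
After op 5 (rotate(+3)): offset=1, physical=[A,C,B,D,E], logical=[C,B,D,E,A]
After op 6 (rotate(+3)): offset=4, physical=[A,C,B,D,E], logical=[E,A,C,B,D]
After op 7 (swap(1, 0)): offset=4, physical=[E,C,B,D,A], logical=[A,E,C,B,D]
After op 8 (rotate(-1)): offset=3, physical=[E,C,B,D,A], logical=[D,A,E,C,B]
After op 9 (replace(1, 'c')): offset=3, physical=[E,C,B,D,c], logical=[D,c,E,C,B]
After op 10 (rotate(+2)): offset=0, physical=[E,C,B,D,c], logical=[E,C,B,D,c]
After op 11 (rotate(+3)): offset=3, physical=[E,C,B,D,c], logical=[D,c,E,C,B]

Answer: E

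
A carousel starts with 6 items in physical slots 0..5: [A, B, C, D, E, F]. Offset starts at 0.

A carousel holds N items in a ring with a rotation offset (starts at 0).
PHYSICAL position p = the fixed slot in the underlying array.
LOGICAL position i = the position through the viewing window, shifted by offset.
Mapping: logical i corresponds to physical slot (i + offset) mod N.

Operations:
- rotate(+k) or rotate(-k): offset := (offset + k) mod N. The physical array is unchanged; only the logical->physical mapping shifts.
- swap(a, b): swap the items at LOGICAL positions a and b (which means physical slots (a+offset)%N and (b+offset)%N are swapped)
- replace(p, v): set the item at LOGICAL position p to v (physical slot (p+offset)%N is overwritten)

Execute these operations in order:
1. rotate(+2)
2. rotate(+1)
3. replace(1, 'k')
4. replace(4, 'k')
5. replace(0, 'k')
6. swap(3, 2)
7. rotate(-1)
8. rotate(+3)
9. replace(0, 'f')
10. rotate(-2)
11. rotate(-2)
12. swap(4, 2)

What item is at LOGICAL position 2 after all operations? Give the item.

Answer: f

Derivation:
After op 1 (rotate(+2)): offset=2, physical=[A,B,C,D,E,F], logical=[C,D,E,F,A,B]
After op 2 (rotate(+1)): offset=3, physical=[A,B,C,D,E,F], logical=[D,E,F,A,B,C]
After op 3 (replace(1, 'k')): offset=3, physical=[A,B,C,D,k,F], logical=[D,k,F,A,B,C]
After op 4 (replace(4, 'k')): offset=3, physical=[A,k,C,D,k,F], logical=[D,k,F,A,k,C]
After op 5 (replace(0, 'k')): offset=3, physical=[A,k,C,k,k,F], logical=[k,k,F,A,k,C]
After op 6 (swap(3, 2)): offset=3, physical=[F,k,C,k,k,A], logical=[k,k,A,F,k,C]
After op 7 (rotate(-1)): offset=2, physical=[F,k,C,k,k,A], logical=[C,k,k,A,F,k]
After op 8 (rotate(+3)): offset=5, physical=[F,k,C,k,k,A], logical=[A,F,k,C,k,k]
After op 9 (replace(0, 'f')): offset=5, physical=[F,k,C,k,k,f], logical=[f,F,k,C,k,k]
After op 10 (rotate(-2)): offset=3, physical=[F,k,C,k,k,f], logical=[k,k,f,F,k,C]
After op 11 (rotate(-2)): offset=1, physical=[F,k,C,k,k,f], logical=[k,C,k,k,f,F]
After op 12 (swap(4, 2)): offset=1, physical=[F,k,C,f,k,k], logical=[k,C,f,k,k,F]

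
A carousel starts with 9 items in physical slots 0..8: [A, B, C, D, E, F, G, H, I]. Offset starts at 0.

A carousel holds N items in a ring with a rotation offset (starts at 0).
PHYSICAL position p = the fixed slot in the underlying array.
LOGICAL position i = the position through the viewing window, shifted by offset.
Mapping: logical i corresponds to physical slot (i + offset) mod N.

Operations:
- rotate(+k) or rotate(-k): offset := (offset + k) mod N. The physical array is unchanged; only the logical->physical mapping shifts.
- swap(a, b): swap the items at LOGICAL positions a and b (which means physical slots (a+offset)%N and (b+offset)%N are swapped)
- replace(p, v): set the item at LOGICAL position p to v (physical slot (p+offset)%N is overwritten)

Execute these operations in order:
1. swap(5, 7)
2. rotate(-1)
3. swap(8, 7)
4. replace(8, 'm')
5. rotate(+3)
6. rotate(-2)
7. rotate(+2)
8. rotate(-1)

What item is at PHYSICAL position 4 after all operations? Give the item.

Answer: E

Derivation:
After op 1 (swap(5, 7)): offset=0, physical=[A,B,C,D,E,H,G,F,I], logical=[A,B,C,D,E,H,G,F,I]
After op 2 (rotate(-1)): offset=8, physical=[A,B,C,D,E,H,G,F,I], logical=[I,A,B,C,D,E,H,G,F]
After op 3 (swap(8, 7)): offset=8, physical=[A,B,C,D,E,H,F,G,I], logical=[I,A,B,C,D,E,H,F,G]
After op 4 (replace(8, 'm')): offset=8, physical=[A,B,C,D,E,H,F,m,I], logical=[I,A,B,C,D,E,H,F,m]
After op 5 (rotate(+3)): offset=2, physical=[A,B,C,D,E,H,F,m,I], logical=[C,D,E,H,F,m,I,A,B]
After op 6 (rotate(-2)): offset=0, physical=[A,B,C,D,E,H,F,m,I], logical=[A,B,C,D,E,H,F,m,I]
After op 7 (rotate(+2)): offset=2, physical=[A,B,C,D,E,H,F,m,I], logical=[C,D,E,H,F,m,I,A,B]
After op 8 (rotate(-1)): offset=1, physical=[A,B,C,D,E,H,F,m,I], logical=[B,C,D,E,H,F,m,I,A]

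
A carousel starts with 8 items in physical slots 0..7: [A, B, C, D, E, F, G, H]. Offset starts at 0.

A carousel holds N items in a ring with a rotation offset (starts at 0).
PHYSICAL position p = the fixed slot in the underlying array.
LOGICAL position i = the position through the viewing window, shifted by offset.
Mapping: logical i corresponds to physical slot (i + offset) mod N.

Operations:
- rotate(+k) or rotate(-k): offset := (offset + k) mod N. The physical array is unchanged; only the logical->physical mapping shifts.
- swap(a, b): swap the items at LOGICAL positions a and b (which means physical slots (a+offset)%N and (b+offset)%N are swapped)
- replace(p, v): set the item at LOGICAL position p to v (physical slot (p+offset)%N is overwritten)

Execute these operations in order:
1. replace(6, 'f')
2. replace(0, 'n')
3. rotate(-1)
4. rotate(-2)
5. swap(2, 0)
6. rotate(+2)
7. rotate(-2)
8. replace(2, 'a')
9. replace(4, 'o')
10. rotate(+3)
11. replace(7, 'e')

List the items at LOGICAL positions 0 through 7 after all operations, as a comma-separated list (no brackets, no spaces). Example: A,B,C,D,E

Answer: n,o,C,D,E,H,f,e

Derivation:
After op 1 (replace(6, 'f')): offset=0, physical=[A,B,C,D,E,F,f,H], logical=[A,B,C,D,E,F,f,H]
After op 2 (replace(0, 'n')): offset=0, physical=[n,B,C,D,E,F,f,H], logical=[n,B,C,D,E,F,f,H]
After op 3 (rotate(-1)): offset=7, physical=[n,B,C,D,E,F,f,H], logical=[H,n,B,C,D,E,F,f]
After op 4 (rotate(-2)): offset=5, physical=[n,B,C,D,E,F,f,H], logical=[F,f,H,n,B,C,D,E]
After op 5 (swap(2, 0)): offset=5, physical=[n,B,C,D,E,H,f,F], logical=[H,f,F,n,B,C,D,E]
After op 6 (rotate(+2)): offset=7, physical=[n,B,C,D,E,H,f,F], logical=[F,n,B,C,D,E,H,f]
After op 7 (rotate(-2)): offset=5, physical=[n,B,C,D,E,H,f,F], logical=[H,f,F,n,B,C,D,E]
After op 8 (replace(2, 'a')): offset=5, physical=[n,B,C,D,E,H,f,a], logical=[H,f,a,n,B,C,D,E]
After op 9 (replace(4, 'o')): offset=5, physical=[n,o,C,D,E,H,f,a], logical=[H,f,a,n,o,C,D,E]
After op 10 (rotate(+3)): offset=0, physical=[n,o,C,D,E,H,f,a], logical=[n,o,C,D,E,H,f,a]
After op 11 (replace(7, 'e')): offset=0, physical=[n,o,C,D,E,H,f,e], logical=[n,o,C,D,E,H,f,e]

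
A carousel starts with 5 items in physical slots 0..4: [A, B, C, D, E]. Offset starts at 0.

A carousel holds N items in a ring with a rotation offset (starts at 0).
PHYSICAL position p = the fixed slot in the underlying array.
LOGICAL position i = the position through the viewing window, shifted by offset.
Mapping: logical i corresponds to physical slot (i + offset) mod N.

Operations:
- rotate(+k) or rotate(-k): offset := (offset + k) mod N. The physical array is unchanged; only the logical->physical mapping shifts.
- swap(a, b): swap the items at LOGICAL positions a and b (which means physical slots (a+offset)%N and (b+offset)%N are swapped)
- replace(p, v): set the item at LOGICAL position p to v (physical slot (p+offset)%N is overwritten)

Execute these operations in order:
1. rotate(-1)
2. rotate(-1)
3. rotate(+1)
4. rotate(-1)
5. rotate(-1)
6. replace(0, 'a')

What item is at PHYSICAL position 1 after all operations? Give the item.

After op 1 (rotate(-1)): offset=4, physical=[A,B,C,D,E], logical=[E,A,B,C,D]
After op 2 (rotate(-1)): offset=3, physical=[A,B,C,D,E], logical=[D,E,A,B,C]
After op 3 (rotate(+1)): offset=4, physical=[A,B,C,D,E], logical=[E,A,B,C,D]
After op 4 (rotate(-1)): offset=3, physical=[A,B,C,D,E], logical=[D,E,A,B,C]
After op 5 (rotate(-1)): offset=2, physical=[A,B,C,D,E], logical=[C,D,E,A,B]
After op 6 (replace(0, 'a')): offset=2, physical=[A,B,a,D,E], logical=[a,D,E,A,B]

Answer: B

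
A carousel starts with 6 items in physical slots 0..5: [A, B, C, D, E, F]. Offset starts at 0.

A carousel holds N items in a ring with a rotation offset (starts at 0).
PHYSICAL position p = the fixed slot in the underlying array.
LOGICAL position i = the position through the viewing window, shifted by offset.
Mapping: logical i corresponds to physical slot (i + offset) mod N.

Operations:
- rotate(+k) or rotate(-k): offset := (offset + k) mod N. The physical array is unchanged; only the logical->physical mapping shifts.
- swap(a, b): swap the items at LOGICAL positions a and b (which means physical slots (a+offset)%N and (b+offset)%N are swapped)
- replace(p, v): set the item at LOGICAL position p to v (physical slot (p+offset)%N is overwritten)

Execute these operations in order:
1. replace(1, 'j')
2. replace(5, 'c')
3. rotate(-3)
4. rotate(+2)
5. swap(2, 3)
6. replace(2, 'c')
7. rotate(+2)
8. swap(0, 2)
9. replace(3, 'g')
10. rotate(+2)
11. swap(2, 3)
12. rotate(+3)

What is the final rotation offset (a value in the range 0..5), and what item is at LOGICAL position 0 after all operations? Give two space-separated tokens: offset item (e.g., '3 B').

Answer: 0 c

Derivation:
After op 1 (replace(1, 'j')): offset=0, physical=[A,j,C,D,E,F], logical=[A,j,C,D,E,F]
After op 2 (replace(5, 'c')): offset=0, physical=[A,j,C,D,E,c], logical=[A,j,C,D,E,c]
After op 3 (rotate(-3)): offset=3, physical=[A,j,C,D,E,c], logical=[D,E,c,A,j,C]
After op 4 (rotate(+2)): offset=5, physical=[A,j,C,D,E,c], logical=[c,A,j,C,D,E]
After op 5 (swap(2, 3)): offset=5, physical=[A,C,j,D,E,c], logical=[c,A,C,j,D,E]
After op 6 (replace(2, 'c')): offset=5, physical=[A,c,j,D,E,c], logical=[c,A,c,j,D,E]
After op 7 (rotate(+2)): offset=1, physical=[A,c,j,D,E,c], logical=[c,j,D,E,c,A]
After op 8 (swap(0, 2)): offset=1, physical=[A,D,j,c,E,c], logical=[D,j,c,E,c,A]
After op 9 (replace(3, 'g')): offset=1, physical=[A,D,j,c,g,c], logical=[D,j,c,g,c,A]
After op 10 (rotate(+2)): offset=3, physical=[A,D,j,c,g,c], logical=[c,g,c,A,D,j]
After op 11 (swap(2, 3)): offset=3, physical=[c,D,j,c,g,A], logical=[c,g,A,c,D,j]
After op 12 (rotate(+3)): offset=0, physical=[c,D,j,c,g,A], logical=[c,D,j,c,g,A]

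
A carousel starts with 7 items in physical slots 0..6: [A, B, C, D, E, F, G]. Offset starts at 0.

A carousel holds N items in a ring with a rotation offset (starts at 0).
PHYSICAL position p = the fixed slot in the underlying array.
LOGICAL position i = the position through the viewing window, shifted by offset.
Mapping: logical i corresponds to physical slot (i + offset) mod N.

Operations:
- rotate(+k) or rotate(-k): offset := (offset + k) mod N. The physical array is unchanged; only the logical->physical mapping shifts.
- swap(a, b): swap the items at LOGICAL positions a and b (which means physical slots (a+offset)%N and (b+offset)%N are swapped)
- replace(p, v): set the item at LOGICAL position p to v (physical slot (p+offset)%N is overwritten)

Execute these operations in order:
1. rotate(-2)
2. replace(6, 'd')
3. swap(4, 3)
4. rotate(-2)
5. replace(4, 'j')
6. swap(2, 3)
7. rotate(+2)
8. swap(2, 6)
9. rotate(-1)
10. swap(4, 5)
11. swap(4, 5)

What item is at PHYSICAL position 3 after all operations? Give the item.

Answer: D

Derivation:
After op 1 (rotate(-2)): offset=5, physical=[A,B,C,D,E,F,G], logical=[F,G,A,B,C,D,E]
After op 2 (replace(6, 'd')): offset=5, physical=[A,B,C,D,d,F,G], logical=[F,G,A,B,C,D,d]
After op 3 (swap(4, 3)): offset=5, physical=[A,C,B,D,d,F,G], logical=[F,G,A,C,B,D,d]
After op 4 (rotate(-2)): offset=3, physical=[A,C,B,D,d,F,G], logical=[D,d,F,G,A,C,B]
After op 5 (replace(4, 'j')): offset=3, physical=[j,C,B,D,d,F,G], logical=[D,d,F,G,j,C,B]
After op 6 (swap(2, 3)): offset=3, physical=[j,C,B,D,d,G,F], logical=[D,d,G,F,j,C,B]
After op 7 (rotate(+2)): offset=5, physical=[j,C,B,D,d,G,F], logical=[G,F,j,C,B,D,d]
After op 8 (swap(2, 6)): offset=5, physical=[d,C,B,D,j,G,F], logical=[G,F,d,C,B,D,j]
After op 9 (rotate(-1)): offset=4, physical=[d,C,B,D,j,G,F], logical=[j,G,F,d,C,B,D]
After op 10 (swap(4, 5)): offset=4, physical=[d,B,C,D,j,G,F], logical=[j,G,F,d,B,C,D]
After op 11 (swap(4, 5)): offset=4, physical=[d,C,B,D,j,G,F], logical=[j,G,F,d,C,B,D]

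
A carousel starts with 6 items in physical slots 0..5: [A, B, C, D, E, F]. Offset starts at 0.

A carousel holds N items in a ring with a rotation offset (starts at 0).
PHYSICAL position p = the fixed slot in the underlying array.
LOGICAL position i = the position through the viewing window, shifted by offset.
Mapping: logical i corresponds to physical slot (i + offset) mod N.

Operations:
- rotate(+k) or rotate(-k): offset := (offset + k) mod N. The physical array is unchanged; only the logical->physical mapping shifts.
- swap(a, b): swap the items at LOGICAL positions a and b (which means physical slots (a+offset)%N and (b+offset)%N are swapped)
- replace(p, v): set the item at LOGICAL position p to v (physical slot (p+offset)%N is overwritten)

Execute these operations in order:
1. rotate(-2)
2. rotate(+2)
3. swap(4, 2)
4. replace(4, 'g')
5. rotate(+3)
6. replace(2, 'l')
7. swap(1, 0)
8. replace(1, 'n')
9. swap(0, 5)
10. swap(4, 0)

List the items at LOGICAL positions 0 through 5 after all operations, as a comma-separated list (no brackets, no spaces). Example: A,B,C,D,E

After op 1 (rotate(-2)): offset=4, physical=[A,B,C,D,E,F], logical=[E,F,A,B,C,D]
After op 2 (rotate(+2)): offset=0, physical=[A,B,C,D,E,F], logical=[A,B,C,D,E,F]
After op 3 (swap(4, 2)): offset=0, physical=[A,B,E,D,C,F], logical=[A,B,E,D,C,F]
After op 4 (replace(4, 'g')): offset=0, physical=[A,B,E,D,g,F], logical=[A,B,E,D,g,F]
After op 5 (rotate(+3)): offset=3, physical=[A,B,E,D,g,F], logical=[D,g,F,A,B,E]
After op 6 (replace(2, 'l')): offset=3, physical=[A,B,E,D,g,l], logical=[D,g,l,A,B,E]
After op 7 (swap(1, 0)): offset=3, physical=[A,B,E,g,D,l], logical=[g,D,l,A,B,E]
After op 8 (replace(1, 'n')): offset=3, physical=[A,B,E,g,n,l], logical=[g,n,l,A,B,E]
After op 9 (swap(0, 5)): offset=3, physical=[A,B,g,E,n,l], logical=[E,n,l,A,B,g]
After op 10 (swap(4, 0)): offset=3, physical=[A,E,g,B,n,l], logical=[B,n,l,A,E,g]

Answer: B,n,l,A,E,g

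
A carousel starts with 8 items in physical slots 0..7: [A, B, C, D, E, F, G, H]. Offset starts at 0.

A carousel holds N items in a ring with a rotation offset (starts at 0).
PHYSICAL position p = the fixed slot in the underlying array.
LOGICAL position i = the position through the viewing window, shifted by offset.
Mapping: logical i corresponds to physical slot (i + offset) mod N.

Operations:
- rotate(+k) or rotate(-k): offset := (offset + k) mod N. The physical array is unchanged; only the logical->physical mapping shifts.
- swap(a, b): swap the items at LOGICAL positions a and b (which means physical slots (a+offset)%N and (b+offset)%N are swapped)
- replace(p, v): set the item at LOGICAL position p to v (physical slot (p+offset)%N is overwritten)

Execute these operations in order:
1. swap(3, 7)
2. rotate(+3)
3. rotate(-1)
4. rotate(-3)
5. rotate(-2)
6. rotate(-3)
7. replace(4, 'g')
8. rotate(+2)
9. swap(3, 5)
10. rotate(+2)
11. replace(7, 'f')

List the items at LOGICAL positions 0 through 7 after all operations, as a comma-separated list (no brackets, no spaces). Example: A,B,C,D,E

Answer: g,B,A,D,C,H,E,f

Derivation:
After op 1 (swap(3, 7)): offset=0, physical=[A,B,C,H,E,F,G,D], logical=[A,B,C,H,E,F,G,D]
After op 2 (rotate(+3)): offset=3, physical=[A,B,C,H,E,F,G,D], logical=[H,E,F,G,D,A,B,C]
After op 3 (rotate(-1)): offset=2, physical=[A,B,C,H,E,F,G,D], logical=[C,H,E,F,G,D,A,B]
After op 4 (rotate(-3)): offset=7, physical=[A,B,C,H,E,F,G,D], logical=[D,A,B,C,H,E,F,G]
After op 5 (rotate(-2)): offset=5, physical=[A,B,C,H,E,F,G,D], logical=[F,G,D,A,B,C,H,E]
After op 6 (rotate(-3)): offset=2, physical=[A,B,C,H,E,F,G,D], logical=[C,H,E,F,G,D,A,B]
After op 7 (replace(4, 'g')): offset=2, physical=[A,B,C,H,E,F,g,D], logical=[C,H,E,F,g,D,A,B]
After op 8 (rotate(+2)): offset=4, physical=[A,B,C,H,E,F,g,D], logical=[E,F,g,D,A,B,C,H]
After op 9 (swap(3, 5)): offset=4, physical=[A,D,C,H,E,F,g,B], logical=[E,F,g,B,A,D,C,H]
After op 10 (rotate(+2)): offset=6, physical=[A,D,C,H,E,F,g,B], logical=[g,B,A,D,C,H,E,F]
After op 11 (replace(7, 'f')): offset=6, physical=[A,D,C,H,E,f,g,B], logical=[g,B,A,D,C,H,E,f]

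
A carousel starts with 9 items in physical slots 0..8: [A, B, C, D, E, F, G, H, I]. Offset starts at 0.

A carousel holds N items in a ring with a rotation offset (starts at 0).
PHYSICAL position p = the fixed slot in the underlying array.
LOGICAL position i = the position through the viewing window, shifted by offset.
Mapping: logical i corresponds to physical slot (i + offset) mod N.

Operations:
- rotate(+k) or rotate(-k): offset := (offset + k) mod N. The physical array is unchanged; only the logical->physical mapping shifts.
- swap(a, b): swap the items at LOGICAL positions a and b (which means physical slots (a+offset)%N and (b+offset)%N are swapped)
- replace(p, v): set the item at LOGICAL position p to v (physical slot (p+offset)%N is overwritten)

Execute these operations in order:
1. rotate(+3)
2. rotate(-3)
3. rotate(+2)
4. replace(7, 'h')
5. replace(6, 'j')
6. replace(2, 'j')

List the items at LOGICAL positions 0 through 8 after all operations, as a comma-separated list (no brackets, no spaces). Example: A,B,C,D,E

After op 1 (rotate(+3)): offset=3, physical=[A,B,C,D,E,F,G,H,I], logical=[D,E,F,G,H,I,A,B,C]
After op 2 (rotate(-3)): offset=0, physical=[A,B,C,D,E,F,G,H,I], logical=[A,B,C,D,E,F,G,H,I]
After op 3 (rotate(+2)): offset=2, physical=[A,B,C,D,E,F,G,H,I], logical=[C,D,E,F,G,H,I,A,B]
After op 4 (replace(7, 'h')): offset=2, physical=[h,B,C,D,E,F,G,H,I], logical=[C,D,E,F,G,H,I,h,B]
After op 5 (replace(6, 'j')): offset=2, physical=[h,B,C,D,E,F,G,H,j], logical=[C,D,E,F,G,H,j,h,B]
After op 6 (replace(2, 'j')): offset=2, physical=[h,B,C,D,j,F,G,H,j], logical=[C,D,j,F,G,H,j,h,B]

Answer: C,D,j,F,G,H,j,h,B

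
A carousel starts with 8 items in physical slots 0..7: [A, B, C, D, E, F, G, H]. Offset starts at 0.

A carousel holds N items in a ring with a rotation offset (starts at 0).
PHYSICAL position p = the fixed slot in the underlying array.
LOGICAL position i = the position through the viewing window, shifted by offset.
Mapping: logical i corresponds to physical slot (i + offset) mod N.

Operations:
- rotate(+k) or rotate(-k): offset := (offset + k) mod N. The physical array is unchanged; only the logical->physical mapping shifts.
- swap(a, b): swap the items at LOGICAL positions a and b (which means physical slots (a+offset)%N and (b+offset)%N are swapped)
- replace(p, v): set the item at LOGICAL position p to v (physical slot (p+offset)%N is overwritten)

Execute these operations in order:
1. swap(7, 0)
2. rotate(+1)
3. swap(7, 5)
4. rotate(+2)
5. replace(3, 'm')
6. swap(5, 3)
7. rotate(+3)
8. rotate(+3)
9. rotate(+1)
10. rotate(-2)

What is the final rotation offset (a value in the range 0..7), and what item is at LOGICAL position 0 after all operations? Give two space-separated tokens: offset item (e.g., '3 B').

After op 1 (swap(7, 0)): offset=0, physical=[H,B,C,D,E,F,G,A], logical=[H,B,C,D,E,F,G,A]
After op 2 (rotate(+1)): offset=1, physical=[H,B,C,D,E,F,G,A], logical=[B,C,D,E,F,G,A,H]
After op 3 (swap(7, 5)): offset=1, physical=[G,B,C,D,E,F,H,A], logical=[B,C,D,E,F,H,A,G]
After op 4 (rotate(+2)): offset=3, physical=[G,B,C,D,E,F,H,A], logical=[D,E,F,H,A,G,B,C]
After op 5 (replace(3, 'm')): offset=3, physical=[G,B,C,D,E,F,m,A], logical=[D,E,F,m,A,G,B,C]
After op 6 (swap(5, 3)): offset=3, physical=[m,B,C,D,E,F,G,A], logical=[D,E,F,G,A,m,B,C]
After op 7 (rotate(+3)): offset=6, physical=[m,B,C,D,E,F,G,A], logical=[G,A,m,B,C,D,E,F]
After op 8 (rotate(+3)): offset=1, physical=[m,B,C,D,E,F,G,A], logical=[B,C,D,E,F,G,A,m]
After op 9 (rotate(+1)): offset=2, physical=[m,B,C,D,E,F,G,A], logical=[C,D,E,F,G,A,m,B]
After op 10 (rotate(-2)): offset=0, physical=[m,B,C,D,E,F,G,A], logical=[m,B,C,D,E,F,G,A]

Answer: 0 m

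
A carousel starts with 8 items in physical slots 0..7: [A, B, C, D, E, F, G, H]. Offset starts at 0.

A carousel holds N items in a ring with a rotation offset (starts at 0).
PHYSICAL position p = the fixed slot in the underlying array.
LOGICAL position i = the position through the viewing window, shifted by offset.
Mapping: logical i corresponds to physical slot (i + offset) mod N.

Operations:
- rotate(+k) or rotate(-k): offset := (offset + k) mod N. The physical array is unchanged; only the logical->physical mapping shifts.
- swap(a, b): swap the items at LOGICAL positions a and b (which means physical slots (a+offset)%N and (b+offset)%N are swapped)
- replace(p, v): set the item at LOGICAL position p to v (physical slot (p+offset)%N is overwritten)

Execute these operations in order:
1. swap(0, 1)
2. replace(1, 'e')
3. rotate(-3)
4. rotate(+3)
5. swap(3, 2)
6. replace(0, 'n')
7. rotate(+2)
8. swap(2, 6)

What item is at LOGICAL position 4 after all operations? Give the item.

After op 1 (swap(0, 1)): offset=0, physical=[B,A,C,D,E,F,G,H], logical=[B,A,C,D,E,F,G,H]
After op 2 (replace(1, 'e')): offset=0, physical=[B,e,C,D,E,F,G,H], logical=[B,e,C,D,E,F,G,H]
After op 3 (rotate(-3)): offset=5, physical=[B,e,C,D,E,F,G,H], logical=[F,G,H,B,e,C,D,E]
After op 4 (rotate(+3)): offset=0, physical=[B,e,C,D,E,F,G,H], logical=[B,e,C,D,E,F,G,H]
After op 5 (swap(3, 2)): offset=0, physical=[B,e,D,C,E,F,G,H], logical=[B,e,D,C,E,F,G,H]
After op 6 (replace(0, 'n')): offset=0, physical=[n,e,D,C,E,F,G,H], logical=[n,e,D,C,E,F,G,H]
After op 7 (rotate(+2)): offset=2, physical=[n,e,D,C,E,F,G,H], logical=[D,C,E,F,G,H,n,e]
After op 8 (swap(2, 6)): offset=2, physical=[E,e,D,C,n,F,G,H], logical=[D,C,n,F,G,H,E,e]

Answer: G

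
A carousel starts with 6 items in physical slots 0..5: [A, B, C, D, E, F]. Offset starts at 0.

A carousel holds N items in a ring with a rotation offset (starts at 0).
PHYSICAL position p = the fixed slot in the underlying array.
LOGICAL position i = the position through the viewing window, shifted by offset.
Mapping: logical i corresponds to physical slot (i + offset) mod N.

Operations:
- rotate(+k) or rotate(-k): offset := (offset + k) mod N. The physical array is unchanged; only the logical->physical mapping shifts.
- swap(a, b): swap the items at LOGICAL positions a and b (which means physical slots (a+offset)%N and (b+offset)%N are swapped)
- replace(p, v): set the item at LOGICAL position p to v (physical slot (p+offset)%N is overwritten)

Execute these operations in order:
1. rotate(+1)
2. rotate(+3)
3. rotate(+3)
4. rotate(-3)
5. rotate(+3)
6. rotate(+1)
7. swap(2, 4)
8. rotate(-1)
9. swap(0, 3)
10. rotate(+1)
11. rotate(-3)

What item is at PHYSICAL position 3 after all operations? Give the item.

After op 1 (rotate(+1)): offset=1, physical=[A,B,C,D,E,F], logical=[B,C,D,E,F,A]
After op 2 (rotate(+3)): offset=4, physical=[A,B,C,D,E,F], logical=[E,F,A,B,C,D]
After op 3 (rotate(+3)): offset=1, physical=[A,B,C,D,E,F], logical=[B,C,D,E,F,A]
After op 4 (rotate(-3)): offset=4, physical=[A,B,C,D,E,F], logical=[E,F,A,B,C,D]
After op 5 (rotate(+3)): offset=1, physical=[A,B,C,D,E,F], logical=[B,C,D,E,F,A]
After op 6 (rotate(+1)): offset=2, physical=[A,B,C,D,E,F], logical=[C,D,E,F,A,B]
After op 7 (swap(2, 4)): offset=2, physical=[E,B,C,D,A,F], logical=[C,D,A,F,E,B]
After op 8 (rotate(-1)): offset=1, physical=[E,B,C,D,A,F], logical=[B,C,D,A,F,E]
After op 9 (swap(0, 3)): offset=1, physical=[E,A,C,D,B,F], logical=[A,C,D,B,F,E]
After op 10 (rotate(+1)): offset=2, physical=[E,A,C,D,B,F], logical=[C,D,B,F,E,A]
After op 11 (rotate(-3)): offset=5, physical=[E,A,C,D,B,F], logical=[F,E,A,C,D,B]

Answer: D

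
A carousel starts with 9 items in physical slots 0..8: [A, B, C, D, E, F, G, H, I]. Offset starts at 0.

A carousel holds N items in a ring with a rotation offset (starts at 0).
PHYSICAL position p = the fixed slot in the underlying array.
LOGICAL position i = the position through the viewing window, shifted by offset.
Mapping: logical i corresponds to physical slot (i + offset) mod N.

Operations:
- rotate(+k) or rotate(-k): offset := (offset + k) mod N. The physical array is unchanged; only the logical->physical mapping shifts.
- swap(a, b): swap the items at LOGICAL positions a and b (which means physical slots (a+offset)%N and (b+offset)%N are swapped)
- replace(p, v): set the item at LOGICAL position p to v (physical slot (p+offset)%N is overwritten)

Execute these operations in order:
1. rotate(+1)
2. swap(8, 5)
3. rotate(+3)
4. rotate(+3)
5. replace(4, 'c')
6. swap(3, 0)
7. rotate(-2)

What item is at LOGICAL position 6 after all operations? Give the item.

After op 1 (rotate(+1)): offset=1, physical=[A,B,C,D,E,F,G,H,I], logical=[B,C,D,E,F,G,H,I,A]
After op 2 (swap(8, 5)): offset=1, physical=[G,B,C,D,E,F,A,H,I], logical=[B,C,D,E,F,A,H,I,G]
After op 3 (rotate(+3)): offset=4, physical=[G,B,C,D,E,F,A,H,I], logical=[E,F,A,H,I,G,B,C,D]
After op 4 (rotate(+3)): offset=7, physical=[G,B,C,D,E,F,A,H,I], logical=[H,I,G,B,C,D,E,F,A]
After op 5 (replace(4, 'c')): offset=7, physical=[G,B,c,D,E,F,A,H,I], logical=[H,I,G,B,c,D,E,F,A]
After op 6 (swap(3, 0)): offset=7, physical=[G,H,c,D,E,F,A,B,I], logical=[B,I,G,H,c,D,E,F,A]
After op 7 (rotate(-2)): offset=5, physical=[G,H,c,D,E,F,A,B,I], logical=[F,A,B,I,G,H,c,D,E]

Answer: c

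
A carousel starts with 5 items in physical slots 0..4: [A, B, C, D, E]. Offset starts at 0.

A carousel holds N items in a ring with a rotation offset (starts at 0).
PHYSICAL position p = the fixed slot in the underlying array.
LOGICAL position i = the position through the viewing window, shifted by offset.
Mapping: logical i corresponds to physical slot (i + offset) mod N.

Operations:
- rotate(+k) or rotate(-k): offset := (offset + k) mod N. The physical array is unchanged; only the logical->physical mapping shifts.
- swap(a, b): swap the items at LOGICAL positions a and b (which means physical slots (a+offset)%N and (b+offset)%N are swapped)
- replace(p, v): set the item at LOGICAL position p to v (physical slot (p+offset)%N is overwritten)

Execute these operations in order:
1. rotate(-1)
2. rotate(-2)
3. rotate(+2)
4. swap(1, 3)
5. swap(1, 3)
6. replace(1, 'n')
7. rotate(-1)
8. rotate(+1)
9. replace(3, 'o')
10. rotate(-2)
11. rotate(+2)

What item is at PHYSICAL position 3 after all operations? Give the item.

After op 1 (rotate(-1)): offset=4, physical=[A,B,C,D,E], logical=[E,A,B,C,D]
After op 2 (rotate(-2)): offset=2, physical=[A,B,C,D,E], logical=[C,D,E,A,B]
After op 3 (rotate(+2)): offset=4, physical=[A,B,C,D,E], logical=[E,A,B,C,D]
After op 4 (swap(1, 3)): offset=4, physical=[C,B,A,D,E], logical=[E,C,B,A,D]
After op 5 (swap(1, 3)): offset=4, physical=[A,B,C,D,E], logical=[E,A,B,C,D]
After op 6 (replace(1, 'n')): offset=4, physical=[n,B,C,D,E], logical=[E,n,B,C,D]
After op 7 (rotate(-1)): offset=3, physical=[n,B,C,D,E], logical=[D,E,n,B,C]
After op 8 (rotate(+1)): offset=4, physical=[n,B,C,D,E], logical=[E,n,B,C,D]
After op 9 (replace(3, 'o')): offset=4, physical=[n,B,o,D,E], logical=[E,n,B,o,D]
After op 10 (rotate(-2)): offset=2, physical=[n,B,o,D,E], logical=[o,D,E,n,B]
After op 11 (rotate(+2)): offset=4, physical=[n,B,o,D,E], logical=[E,n,B,o,D]

Answer: D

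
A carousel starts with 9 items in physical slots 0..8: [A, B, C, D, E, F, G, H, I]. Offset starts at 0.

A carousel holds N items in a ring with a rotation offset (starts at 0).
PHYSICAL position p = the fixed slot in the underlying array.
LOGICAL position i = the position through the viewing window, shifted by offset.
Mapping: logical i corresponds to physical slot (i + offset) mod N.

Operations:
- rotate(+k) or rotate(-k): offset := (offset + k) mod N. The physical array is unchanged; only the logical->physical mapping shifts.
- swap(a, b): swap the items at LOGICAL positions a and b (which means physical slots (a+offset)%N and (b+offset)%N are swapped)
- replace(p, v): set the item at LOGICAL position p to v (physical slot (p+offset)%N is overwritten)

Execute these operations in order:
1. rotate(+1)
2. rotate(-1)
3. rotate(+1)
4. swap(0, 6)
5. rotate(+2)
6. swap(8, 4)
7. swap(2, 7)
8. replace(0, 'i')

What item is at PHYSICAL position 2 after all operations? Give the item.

Answer: B

Derivation:
After op 1 (rotate(+1)): offset=1, physical=[A,B,C,D,E,F,G,H,I], logical=[B,C,D,E,F,G,H,I,A]
After op 2 (rotate(-1)): offset=0, physical=[A,B,C,D,E,F,G,H,I], logical=[A,B,C,D,E,F,G,H,I]
After op 3 (rotate(+1)): offset=1, physical=[A,B,C,D,E,F,G,H,I], logical=[B,C,D,E,F,G,H,I,A]
After op 4 (swap(0, 6)): offset=1, physical=[A,H,C,D,E,F,G,B,I], logical=[H,C,D,E,F,G,B,I,A]
After op 5 (rotate(+2)): offset=3, physical=[A,H,C,D,E,F,G,B,I], logical=[D,E,F,G,B,I,A,H,C]
After op 6 (swap(8, 4)): offset=3, physical=[A,H,B,D,E,F,G,C,I], logical=[D,E,F,G,C,I,A,H,B]
After op 7 (swap(2, 7)): offset=3, physical=[A,F,B,D,E,H,G,C,I], logical=[D,E,H,G,C,I,A,F,B]
After op 8 (replace(0, 'i')): offset=3, physical=[A,F,B,i,E,H,G,C,I], logical=[i,E,H,G,C,I,A,F,B]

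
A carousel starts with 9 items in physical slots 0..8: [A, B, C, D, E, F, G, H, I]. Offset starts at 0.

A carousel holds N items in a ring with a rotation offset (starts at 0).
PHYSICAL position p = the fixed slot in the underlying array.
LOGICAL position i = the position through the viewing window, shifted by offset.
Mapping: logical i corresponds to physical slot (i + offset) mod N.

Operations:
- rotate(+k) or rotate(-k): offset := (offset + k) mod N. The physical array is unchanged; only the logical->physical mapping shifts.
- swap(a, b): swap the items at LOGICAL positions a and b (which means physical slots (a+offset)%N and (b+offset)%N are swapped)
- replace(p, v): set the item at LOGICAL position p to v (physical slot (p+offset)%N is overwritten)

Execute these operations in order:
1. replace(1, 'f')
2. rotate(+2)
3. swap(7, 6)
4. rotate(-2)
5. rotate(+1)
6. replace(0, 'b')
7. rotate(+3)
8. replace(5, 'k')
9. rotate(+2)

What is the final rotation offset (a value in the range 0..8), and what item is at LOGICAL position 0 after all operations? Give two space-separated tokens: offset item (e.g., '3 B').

Answer: 6 G

Derivation:
After op 1 (replace(1, 'f')): offset=0, physical=[A,f,C,D,E,F,G,H,I], logical=[A,f,C,D,E,F,G,H,I]
After op 2 (rotate(+2)): offset=2, physical=[A,f,C,D,E,F,G,H,I], logical=[C,D,E,F,G,H,I,A,f]
After op 3 (swap(7, 6)): offset=2, physical=[I,f,C,D,E,F,G,H,A], logical=[C,D,E,F,G,H,A,I,f]
After op 4 (rotate(-2)): offset=0, physical=[I,f,C,D,E,F,G,H,A], logical=[I,f,C,D,E,F,G,H,A]
After op 5 (rotate(+1)): offset=1, physical=[I,f,C,D,E,F,G,H,A], logical=[f,C,D,E,F,G,H,A,I]
After op 6 (replace(0, 'b')): offset=1, physical=[I,b,C,D,E,F,G,H,A], logical=[b,C,D,E,F,G,H,A,I]
After op 7 (rotate(+3)): offset=4, physical=[I,b,C,D,E,F,G,H,A], logical=[E,F,G,H,A,I,b,C,D]
After op 8 (replace(5, 'k')): offset=4, physical=[k,b,C,D,E,F,G,H,A], logical=[E,F,G,H,A,k,b,C,D]
After op 9 (rotate(+2)): offset=6, physical=[k,b,C,D,E,F,G,H,A], logical=[G,H,A,k,b,C,D,E,F]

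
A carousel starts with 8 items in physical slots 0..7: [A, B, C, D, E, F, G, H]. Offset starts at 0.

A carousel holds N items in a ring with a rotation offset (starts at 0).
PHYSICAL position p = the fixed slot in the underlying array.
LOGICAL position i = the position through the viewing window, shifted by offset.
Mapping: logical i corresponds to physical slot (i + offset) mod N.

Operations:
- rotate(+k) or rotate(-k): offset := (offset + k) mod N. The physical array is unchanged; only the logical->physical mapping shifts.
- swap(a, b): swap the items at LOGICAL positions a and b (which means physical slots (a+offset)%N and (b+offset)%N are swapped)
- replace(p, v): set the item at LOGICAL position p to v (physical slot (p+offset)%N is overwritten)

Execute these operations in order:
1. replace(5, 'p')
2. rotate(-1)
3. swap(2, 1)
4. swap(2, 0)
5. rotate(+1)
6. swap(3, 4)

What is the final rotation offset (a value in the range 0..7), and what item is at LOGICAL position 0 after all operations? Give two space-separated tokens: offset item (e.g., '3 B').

Answer: 0 B

Derivation:
After op 1 (replace(5, 'p')): offset=0, physical=[A,B,C,D,E,p,G,H], logical=[A,B,C,D,E,p,G,H]
After op 2 (rotate(-1)): offset=7, physical=[A,B,C,D,E,p,G,H], logical=[H,A,B,C,D,E,p,G]
After op 3 (swap(2, 1)): offset=7, physical=[B,A,C,D,E,p,G,H], logical=[H,B,A,C,D,E,p,G]
After op 4 (swap(2, 0)): offset=7, physical=[B,H,C,D,E,p,G,A], logical=[A,B,H,C,D,E,p,G]
After op 5 (rotate(+1)): offset=0, physical=[B,H,C,D,E,p,G,A], logical=[B,H,C,D,E,p,G,A]
After op 6 (swap(3, 4)): offset=0, physical=[B,H,C,E,D,p,G,A], logical=[B,H,C,E,D,p,G,A]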